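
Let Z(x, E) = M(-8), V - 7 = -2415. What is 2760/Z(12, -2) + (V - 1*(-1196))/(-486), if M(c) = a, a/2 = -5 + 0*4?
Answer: -22154/81 ≈ -273.51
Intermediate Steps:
V = -2408 (V = 7 - 2415 = -2408)
a = -10 (a = 2*(-5 + 0*4) = 2*(-5 + 0) = 2*(-5) = -10)
M(c) = -10
Z(x, E) = -10
2760/Z(12, -2) + (V - 1*(-1196))/(-486) = 2760/(-10) + (-2408 - 1*(-1196))/(-486) = 2760*(-⅒) + (-2408 + 1196)*(-1/486) = -276 - 1212*(-1/486) = -276 + 202/81 = -22154/81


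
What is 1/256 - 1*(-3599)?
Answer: 921345/256 ≈ 3599.0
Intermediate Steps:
1/256 - 1*(-3599) = 1/256 + 3599 = 921345/256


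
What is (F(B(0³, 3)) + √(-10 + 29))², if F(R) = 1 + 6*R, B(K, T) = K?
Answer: (1 + √19)² ≈ 28.718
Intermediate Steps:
(F(B(0³, 3)) + √(-10 + 29))² = ((1 + 6*0³) + √(-10 + 29))² = ((1 + 6*0) + √19)² = ((1 + 0) + √19)² = (1 + √19)²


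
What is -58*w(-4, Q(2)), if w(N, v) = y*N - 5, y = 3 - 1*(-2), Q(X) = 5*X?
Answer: 1450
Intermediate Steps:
y = 5 (y = 3 + 2 = 5)
w(N, v) = -5 + 5*N (w(N, v) = 5*N - 5 = -5 + 5*N)
-58*w(-4, Q(2)) = -58*(-5 + 5*(-4)) = -58*(-5 - 20) = -58*(-25) = 1450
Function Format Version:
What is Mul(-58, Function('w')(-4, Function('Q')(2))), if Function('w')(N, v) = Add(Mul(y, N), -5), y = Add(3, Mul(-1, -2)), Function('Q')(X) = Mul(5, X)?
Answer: 1450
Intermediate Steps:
y = 5 (y = Add(3, 2) = 5)
Function('w')(N, v) = Add(-5, Mul(5, N)) (Function('w')(N, v) = Add(Mul(5, N), -5) = Add(-5, Mul(5, N)))
Mul(-58, Function('w')(-4, Function('Q')(2))) = Mul(-58, Add(-5, Mul(5, -4))) = Mul(-58, Add(-5, -20)) = Mul(-58, -25) = 1450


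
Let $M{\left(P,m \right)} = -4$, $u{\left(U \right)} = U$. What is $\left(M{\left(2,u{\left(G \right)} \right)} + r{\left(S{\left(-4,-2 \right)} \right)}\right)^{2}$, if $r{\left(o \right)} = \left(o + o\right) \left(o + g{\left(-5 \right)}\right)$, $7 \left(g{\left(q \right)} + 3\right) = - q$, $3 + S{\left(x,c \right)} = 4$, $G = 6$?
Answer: $\frac{2116}{49} \approx 43.184$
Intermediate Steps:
$S{\left(x,c \right)} = 1$ ($S{\left(x,c \right)} = -3 + 4 = 1$)
$g{\left(q \right)} = -3 - \frac{q}{7}$ ($g{\left(q \right)} = -3 + \frac{\left(-1\right) q}{7} = -3 - \frac{q}{7}$)
$r{\left(o \right)} = 2 o \left(- \frac{16}{7} + o\right)$ ($r{\left(o \right)} = \left(o + o\right) \left(o - \frac{16}{7}\right) = 2 o \left(o + \left(-3 + \frac{5}{7}\right)\right) = 2 o \left(o - \frac{16}{7}\right) = 2 o \left(- \frac{16}{7} + o\right)$)
$\left(M{\left(2,u{\left(G \right)} \right)} + r{\left(S{\left(-4,-2 \right)} \right)}\right)^{2} = \left(-4 + \frac{2}{7} \cdot 1 \left(-16 + 7 \cdot 1\right)\right)^{2} = \left(-4 + \frac{2}{7} \cdot 1 \left(-16 + 7\right)\right)^{2} = \left(-4 + \frac{2}{7} \cdot 1 \left(-9\right)\right)^{2} = \left(-4 - \frac{18}{7}\right)^{2} = \left(- \frac{46}{7}\right)^{2} = \frac{2116}{49}$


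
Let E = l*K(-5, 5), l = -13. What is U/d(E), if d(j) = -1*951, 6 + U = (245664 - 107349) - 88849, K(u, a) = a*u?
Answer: -49460/951 ≈ -52.008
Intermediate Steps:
E = 325 (E = -65*(-5) = -13*(-25) = 325)
U = 49460 (U = -6 + ((245664 - 107349) - 88849) = -6 + (138315 - 88849) = -6 + 49466 = 49460)
d(j) = -951
U/d(E) = 49460/(-951) = 49460*(-1/951) = -49460/951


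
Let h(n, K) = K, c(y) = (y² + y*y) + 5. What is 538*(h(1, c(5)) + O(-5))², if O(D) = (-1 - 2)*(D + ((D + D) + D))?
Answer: 7115050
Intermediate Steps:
c(y) = 5 + 2*y² (c(y) = (y² + y²) + 5 = 2*y² + 5 = 5 + 2*y²)
O(D) = -12*D (O(D) = -3*(D + (2*D + D)) = -3*(D + 3*D) = -12*D)
538*(h(1, c(5)) + O(-5))² = 538*((5 + 2*5²) - 12*(-5))² = 538*((5 + 2*25) + 60)² = 538*((5 + 50) + 60)² = 538*(55 + 60)² = 538*115² = 538*13225 = 7115050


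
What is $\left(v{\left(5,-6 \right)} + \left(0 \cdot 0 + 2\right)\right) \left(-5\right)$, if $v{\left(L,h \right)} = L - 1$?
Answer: $-30$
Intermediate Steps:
$v{\left(L,h \right)} = -1 + L$ ($v{\left(L,h \right)} = L - 1 = -1 + L$)
$\left(v{\left(5,-6 \right)} + \left(0 \cdot 0 + 2\right)\right) \left(-5\right) = \left(\left(-1 + 5\right) + \left(0 \cdot 0 + 2\right)\right) \left(-5\right) = \left(4 + \left(0 + 2\right)\right) \left(-5\right) = \left(4 + 2\right) \left(-5\right) = 6 \left(-5\right) = -30$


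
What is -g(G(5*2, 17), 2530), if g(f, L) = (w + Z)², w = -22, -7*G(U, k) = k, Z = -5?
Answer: -729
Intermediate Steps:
G(U, k) = -k/7
g(f, L) = 729 (g(f, L) = (-22 - 5)² = (-27)² = 729)
-g(G(5*2, 17), 2530) = -1*729 = -729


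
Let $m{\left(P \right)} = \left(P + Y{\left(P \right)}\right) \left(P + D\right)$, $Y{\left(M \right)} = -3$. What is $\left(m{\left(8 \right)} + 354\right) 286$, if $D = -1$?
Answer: $111254$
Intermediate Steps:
$m{\left(P \right)} = \left(-1 + P\right) \left(-3 + P\right)$ ($m{\left(P \right)} = \left(P - 3\right) \left(P - 1\right) = \left(-3 + P\right) \left(-1 + P\right) = \left(-1 + P\right) \left(-3 + P\right)$)
$\left(m{\left(8 \right)} + 354\right) 286 = \left(\left(3 + 8^{2} - 32\right) + 354\right) 286 = \left(\left(3 + 64 - 32\right) + 354\right) 286 = \left(35 + 354\right) 286 = 389 \cdot 286 = 111254$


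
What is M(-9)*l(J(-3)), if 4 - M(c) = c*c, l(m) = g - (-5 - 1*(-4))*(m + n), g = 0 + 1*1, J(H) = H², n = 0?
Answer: -770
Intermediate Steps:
g = 1 (g = 0 + 1 = 1)
l(m) = 1 + m (l(m) = 1 - (-5 - 1*(-4))*(m + 0) = 1 - (-5 + 4)*m = 1 - (-1)*m = 1 + m)
M(c) = 4 - c² (M(c) = 4 - c*c = 4 - c²)
M(-9)*l(J(-3)) = (4 - 1*(-9)²)*(1 + (-3)²) = (4 - 1*81)*(1 + 9) = (4 - 81)*10 = -77*10 = -770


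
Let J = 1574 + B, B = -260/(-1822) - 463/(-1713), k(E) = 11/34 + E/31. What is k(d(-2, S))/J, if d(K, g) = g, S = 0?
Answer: 17165973/83535931610 ≈ 0.00020549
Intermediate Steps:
k(E) = 11/34 + E/31 (k(E) = 11*(1/34) + E*(1/31) = 11/34 + E/31)
B = 644483/1560543 (B = -260*(-1/1822) - 463*(-1/1713) = 130/911 + 463/1713 = 644483/1560543 ≈ 0.41299)
J = 2456939165/1560543 (J = 1574 + 644483/1560543 = 2456939165/1560543 ≈ 1574.4)
k(d(-2, S))/J = (11/34 + (1/31)*0)/(2456939165/1560543) = (11/34 + 0)*(1560543/2456939165) = (11/34)*(1560543/2456939165) = 17165973/83535931610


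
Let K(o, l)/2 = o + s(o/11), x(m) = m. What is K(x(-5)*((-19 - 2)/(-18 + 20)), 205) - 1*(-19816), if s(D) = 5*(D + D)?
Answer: 220181/11 ≈ 20016.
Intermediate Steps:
s(D) = 10*D (s(D) = 5*(2*D) = 10*D)
K(o, l) = 42*o/11 (K(o, l) = 2*(o + 10*(o/11)) = 2*(o + 10*o/11) = 2*(21*o/11) = 42*o/11)
K(x(-5)*((-19 - 2)/(-18 + 20)), 205) - 1*(-19816) = 42*(-5*(-19 - 2)/(-18 + 20))/11 - 1*(-19816) = 42*(-(-105)/2)/11 + 19816 = 42*(-5*(-21/2))/11 + 19816 = (42/11)*(105/2) + 19816 = 2205/11 + 19816 = 220181/11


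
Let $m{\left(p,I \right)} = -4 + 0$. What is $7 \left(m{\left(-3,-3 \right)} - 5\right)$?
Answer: $-63$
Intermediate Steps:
$m{\left(p,I \right)} = -4$
$7 \left(m{\left(-3,-3 \right)} - 5\right) = 7 \left(-4 - 5\right) = 7 \left(-9\right) = -63$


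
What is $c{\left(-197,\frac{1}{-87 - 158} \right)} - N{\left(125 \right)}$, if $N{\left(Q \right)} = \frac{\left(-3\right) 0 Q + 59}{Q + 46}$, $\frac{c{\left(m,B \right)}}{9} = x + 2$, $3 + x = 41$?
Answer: $\frac{61501}{171} \approx 359.65$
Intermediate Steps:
$x = 38$ ($x = -3 + 41 = 38$)
$c{\left(m,B \right)} = 360$ ($c{\left(m,B \right)} = 9 \left(38 + 2\right) = 9 \cdot 40 = 360$)
$N{\left(Q \right)} = \frac{59}{46 + Q}$ ($N{\left(Q \right)} = \frac{0 Q + 59}{46 + Q} = \frac{0 + 59}{46 + Q} = \frac{59}{46 + Q}$)
$c{\left(-197,\frac{1}{-87 - 158} \right)} - N{\left(125 \right)} = 360 - \frac{59}{46 + 125} = 360 - \frac{59}{171} = \frac{61501}{171}$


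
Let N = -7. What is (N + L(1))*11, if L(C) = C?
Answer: -66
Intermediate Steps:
(N + L(1))*11 = (-7 + 1)*11 = -6*11 = -66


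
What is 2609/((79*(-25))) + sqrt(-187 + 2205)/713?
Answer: -2609/1975 + sqrt(2018)/713 ≈ -1.2580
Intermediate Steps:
2609/((79*(-25))) + sqrt(-187 + 2205)/713 = 2609/(-1975) + sqrt(2018)*(1/713) = 2609*(-1/1975) + sqrt(2018)/713 = -2609/1975 + sqrt(2018)/713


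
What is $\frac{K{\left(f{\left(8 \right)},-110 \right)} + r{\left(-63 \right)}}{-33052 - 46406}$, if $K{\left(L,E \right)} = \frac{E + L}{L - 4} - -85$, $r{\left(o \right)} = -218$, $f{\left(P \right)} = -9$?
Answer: $\frac{805}{516477} \approx 0.0015586$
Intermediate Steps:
$K{\left(L,E \right)} = 85 + \frac{E + L}{-4 + L}$ ($K{\left(L,E \right)} = \frac{E + L}{-4 + L} + 85 = 85 + \frac{E + L}{-4 + L}$)
$\frac{K{\left(f{\left(8 \right)},-110 \right)} + r{\left(-63 \right)}}{-33052 - 46406} = \frac{\frac{-340 - 110 + 86 \left(-9\right)}{-4 - 9} - 218}{-33052 - 46406} = \frac{\frac{-340 - 110 - 774}{-13} - 218}{-79458} = \left(\left(- \frac{1}{13}\right) \left(-1224\right) - 218\right) \left(- \frac{1}{79458}\right) = \left(\frac{1224}{13} - 218\right) \left(- \frac{1}{79458}\right) = \left(- \frac{1610}{13}\right) \left(- \frac{1}{79458}\right) = \frac{805}{516477}$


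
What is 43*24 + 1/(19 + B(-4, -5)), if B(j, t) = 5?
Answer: 24769/24 ≈ 1032.0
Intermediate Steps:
43*24 + 1/(19 + B(-4, -5)) = 43*24 + 1/(19 + 5) = 1032 + 1/24 = 24769/24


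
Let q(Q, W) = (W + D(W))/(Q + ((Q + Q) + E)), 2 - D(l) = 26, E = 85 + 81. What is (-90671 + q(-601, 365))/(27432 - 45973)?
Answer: 148428768/30351617 ≈ 4.8903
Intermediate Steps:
E = 166
D(l) = -24 (D(l) = 2 - 1*26 = 2 - 26 = -24)
q(Q, W) = (-24 + W)/(166 + 3*Q) (q(Q, W) = (W - 24)/(Q + ((Q + Q) + 166)) = (-24 + W)/(Q + (2*Q + 166)) = (-24 + W)/(Q + (166 + 2*Q)) = (-24 + W)/(166 + 3*Q))
(-90671 + q(-601, 365))/(27432 - 45973) = (-90671 + (-24 + 365)/(166 + 3*(-601)))/(27432 - 45973) = (-90671 + 341/(166 - 1803))/(-18541) = (-90671 + 341/(-1637))*(-1/18541) = (-90671 - 1/1637*341)*(-1/18541) = (-90671 - 341/1637)*(-1/18541) = -148428768/1637*(-1/18541) = 148428768/30351617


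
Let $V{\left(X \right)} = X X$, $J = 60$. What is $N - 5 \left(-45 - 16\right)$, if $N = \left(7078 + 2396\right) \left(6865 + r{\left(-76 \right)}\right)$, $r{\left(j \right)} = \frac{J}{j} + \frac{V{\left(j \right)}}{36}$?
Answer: $\frac{3793457513}{57} \approx 6.6552 \cdot 10^{7}$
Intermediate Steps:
$V{\left(X \right)} = X^{2}$
$r{\left(j \right)} = \frac{60}{j} + \frac{j^{2}}{36}$
$N = \frac{3793440128}{57}$ ($N = \left(7078 + 2396\right) \left(6865 + \frac{2160 + \left(-76\right)^{3}}{36 \left(-76\right)}\right) = 9474 \left(6865 + \frac{1}{36} \left(- \frac{1}{76}\right) \left(2160 - 438976\right)\right) = 9474 \left(6865 + \frac{1}{36} \left(- \frac{1}{76}\right) \left(-436816\right)\right) = 9474 \left(6865 + \frac{27301}{171}\right) = 9474 \cdot \frac{1201216}{171} = \frac{3793440128}{57} \approx 6.6552 \cdot 10^{7}$)
$N - 5 \left(-45 - 16\right) = \frac{3793440128}{57} - 5 \left(-45 - 16\right) = \frac{3793440128}{57} - -305 = \frac{3793440128}{57} + 305 = \frac{3793457513}{57}$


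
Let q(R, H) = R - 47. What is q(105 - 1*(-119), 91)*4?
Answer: 708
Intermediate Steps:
q(R, H) = -47 + R
q(105 - 1*(-119), 91)*4 = (-47 + (105 - 1*(-119)))*4 = (-47 + (105 + 119))*4 = (-47 + 224)*4 = 177*4 = 708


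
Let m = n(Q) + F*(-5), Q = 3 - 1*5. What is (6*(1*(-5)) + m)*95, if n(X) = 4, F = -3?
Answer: -1045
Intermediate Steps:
Q = -2 (Q = 3 - 5 = -2)
m = 19 (m = 4 - 3*(-5) = 4 + 15 = 19)
(6*(1*(-5)) + m)*95 = (6*(1*(-5)) + 19)*95 = (6*(-5) + 19)*95 = (-30 + 19)*95 = -11*95 = -1045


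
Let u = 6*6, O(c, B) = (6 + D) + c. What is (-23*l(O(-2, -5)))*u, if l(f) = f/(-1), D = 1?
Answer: 4140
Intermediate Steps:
O(c, B) = 7 + c (O(c, B) = (6 + 1) + c = 7 + c)
u = 36
l(f) = -f (l(f) = f*(-1) = -f)
(-23*l(O(-2, -5)))*u = -(-23)*(7 - 2)*36 = -(-23)*5*36 = -23*(-5)*36 = 115*36 = 4140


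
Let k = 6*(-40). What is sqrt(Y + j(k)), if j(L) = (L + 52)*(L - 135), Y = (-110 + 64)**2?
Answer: 2*sqrt(18154) ≈ 269.47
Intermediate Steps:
Y = 2116 (Y = (-46)**2 = 2116)
k = -240
j(L) = (-135 + L)*(52 + L) (j(L) = (52 + L)*(-135 + L) = (-135 + L)*(52 + L))
sqrt(Y + j(k)) = sqrt(2116 + (-7020 + (-240)**2 - 83*(-240))) = sqrt(2116 + (-7020 + 57600 + 19920)) = sqrt(2116 + 70500) = sqrt(72616) = 2*sqrt(18154)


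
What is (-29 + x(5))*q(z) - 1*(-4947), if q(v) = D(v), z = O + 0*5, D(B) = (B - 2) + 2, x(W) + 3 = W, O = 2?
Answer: 4893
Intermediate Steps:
x(W) = -3 + W
D(B) = B (D(B) = (-2 + B) + 2 = B)
z = 2 (z = 2 + 0*5 = 2 + 0 = 2)
q(v) = v
(-29 + x(5))*q(z) - 1*(-4947) = (-29 + (-3 + 5))*2 - 1*(-4947) = (-29 + 2)*2 + 4947 = -27*2 + 4947 = -54 + 4947 = 4893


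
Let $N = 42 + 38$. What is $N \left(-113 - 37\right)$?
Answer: $-12000$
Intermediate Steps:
$N = 80$
$N \left(-113 - 37\right) = 80 \left(-113 - 37\right) = 80 \left(-150\right) = -12000$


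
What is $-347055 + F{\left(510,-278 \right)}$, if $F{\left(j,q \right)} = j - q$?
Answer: $-346267$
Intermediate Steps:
$-347055 + F{\left(510,-278 \right)} = -347055 + \left(510 - -278\right) = -347055 + \left(510 + 278\right) = -347055 + 788 = -346267$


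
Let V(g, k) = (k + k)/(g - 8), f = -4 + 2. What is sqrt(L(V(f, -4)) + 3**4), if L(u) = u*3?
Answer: sqrt(2085)/5 ≈ 9.1324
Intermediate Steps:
f = -2
V(g, k) = 2*k/(-8 + g) (V(g, k) = (2*k)/(-8 + g) = 2*k/(-8 + g))
L(u) = 3*u
sqrt(L(V(f, -4)) + 3**4) = sqrt(3*(2*(-4)/(-8 - 2)) + 3**4) = sqrt(3*(2*(-4)/(-10)) + 81) = sqrt(3*(2*(-4)*(-1/10)) + 81) = sqrt(3*(4/5) + 81) = sqrt(12/5 + 81) = sqrt(417/5) = sqrt(2085)/5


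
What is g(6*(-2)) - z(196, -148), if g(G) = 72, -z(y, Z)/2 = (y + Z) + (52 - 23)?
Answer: 226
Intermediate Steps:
z(y, Z) = -58 - 2*Z - 2*y (z(y, Z) = -2*((y + Z) + (52 - 23)) = -2*((Z + y) + 29) = -2*(29 + Z + y) = -58 - 2*Z - 2*y)
g(6*(-2)) - z(196, -148) = 72 - (-58 - 2*(-148) - 2*196) = 72 - (-58 + 296 - 392) = 72 - 1*(-154) = 72 + 154 = 226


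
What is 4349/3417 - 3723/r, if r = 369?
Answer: -411730/46699 ≈ -8.8167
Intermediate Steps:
4349/3417 - 3723/r = 4349/3417 - 3723/369 = 4349*(1/3417) - 3723*1/369 = 4349/3417 - 1241/123 = -411730/46699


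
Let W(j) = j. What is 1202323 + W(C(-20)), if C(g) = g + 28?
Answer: 1202331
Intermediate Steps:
C(g) = 28 + g
1202323 + W(C(-20)) = 1202323 + (28 - 20) = 1202323 + 8 = 1202331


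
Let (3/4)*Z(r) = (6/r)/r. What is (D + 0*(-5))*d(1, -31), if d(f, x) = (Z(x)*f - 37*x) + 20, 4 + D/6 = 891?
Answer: 5968596390/961 ≈ 6.2108e+6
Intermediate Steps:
D = 5322 (D = -24 + 6*891 = -24 + 5346 = 5322)
Z(r) = 8/r**2 (Z(r) = 4*((6/r)/r)/3 = 4*(6/r**2)/3 = 8/r**2)
d(f, x) = 20 - 37*x + 8*f/x**2 (d(f, x) = ((8/x**2)*f - 37*x) + 20 = (8*f/x**2 - 37*x) + 20 = (-37*x + 8*f/x**2) + 20 = 20 - 37*x + 8*f/x**2)
(D + 0*(-5))*d(1, -31) = (5322 + 0*(-5))*(20 - 37*(-31) + 8*1/(-31)**2) = (5322 + 0)*(20 + 1147 + 8*1*(1/961)) = 5322*(20 + 1147 + 8/961) = 5322*(1121495/961) = 5968596390/961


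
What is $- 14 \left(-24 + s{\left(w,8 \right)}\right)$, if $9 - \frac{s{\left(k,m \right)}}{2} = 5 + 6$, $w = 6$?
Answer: $392$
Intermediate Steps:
$s{\left(k,m \right)} = -4$ ($s{\left(k,m \right)} = 18 - 2 \left(5 + 6\right) = 18 - 22 = -4$)
$- 14 \left(-24 + s{\left(w,8 \right)}\right) = - 14 \left(-24 - 4\right) = \left(-14\right) \left(-28\right) = 392$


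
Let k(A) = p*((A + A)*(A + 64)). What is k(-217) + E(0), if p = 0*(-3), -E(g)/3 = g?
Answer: 0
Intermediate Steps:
E(g) = -3*g
p = 0
k(A) = 0 (k(A) = 0*((A + A)*(A + 64)) = 0*((2*A)*(64 + A)) = 0*(2*A*(64 + A)) = 0)
k(-217) + E(0) = 0 - 3*0 = 0 + 0 = 0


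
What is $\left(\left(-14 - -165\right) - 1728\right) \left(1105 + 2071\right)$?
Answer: $-5008552$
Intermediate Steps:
$\left(\left(-14 - -165\right) - 1728\right) \left(1105 + 2071\right) = \left(\left(-14 + 165\right) - 1728\right) 3176 = \left(151 - 1728\right) 3176 = \left(-1577\right) 3176 = -5008552$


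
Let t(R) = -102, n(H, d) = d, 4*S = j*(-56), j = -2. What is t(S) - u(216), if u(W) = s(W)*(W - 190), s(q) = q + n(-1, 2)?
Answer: -5770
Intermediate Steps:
S = 28 (S = (-2*(-56))/4 = (1/4)*112 = 28)
s(q) = 2 + q (s(q) = q + 2 = 2 + q)
u(W) = (-190 + W)*(2 + W) (u(W) = (2 + W)*(W - 190) = (2 + W)*(-190 + W) = (-190 + W)*(2 + W))
t(S) - u(216) = -102 - (-190 + 216)*(2 + 216) = -102 - 26*218 = -102 - 1*5668 = -102 - 5668 = -5770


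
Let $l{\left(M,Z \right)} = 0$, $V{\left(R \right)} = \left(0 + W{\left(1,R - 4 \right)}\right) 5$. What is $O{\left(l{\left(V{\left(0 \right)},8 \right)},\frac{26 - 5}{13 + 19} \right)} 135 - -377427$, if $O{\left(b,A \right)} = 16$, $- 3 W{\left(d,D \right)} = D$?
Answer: $379587$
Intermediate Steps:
$W{\left(d,D \right)} = - \frac{D}{3}$
$V{\left(R \right)} = \frac{20}{3} - \frac{5 R}{3}$ ($V{\left(R \right)} = \left(0 - \frac{R - 4}{3}\right) 5 = \left(0 - \frac{-4 + R}{3}\right) 5 = \left(0 - \left(- \frac{4}{3} + \frac{R}{3}\right)\right) 5 = \left(\frac{4}{3} - \frac{R}{3}\right) 5 = \frac{20}{3} - \frac{5 R}{3}$)
$O{\left(l{\left(V{\left(0 \right)},8 \right)},\frac{26 - 5}{13 + 19} \right)} 135 - -377427 = 16 \cdot 135 - -377427 = 2160 + 377427 = 379587$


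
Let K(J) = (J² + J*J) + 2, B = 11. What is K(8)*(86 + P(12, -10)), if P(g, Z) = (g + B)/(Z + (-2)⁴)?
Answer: 35035/3 ≈ 11678.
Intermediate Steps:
K(J) = 2 + 2*J² (K(J) = (J² + J²) + 2 = 2*J² + 2 = 2 + 2*J²)
P(g, Z) = (11 + g)/(16 + Z) (P(g, Z) = (g + 11)/(Z + (-2)⁴) = (11 + g)/(Z + 16) = (11 + g)/(16 + Z))
K(8)*(86 + P(12, -10)) = (2 + 2*8²)*(86 + (11 + 12)/(16 - 10)) = (2 + 2*64)*(86 + 23/6) = (2 + 128)*(86 + (⅙)*23) = 130*(86 + 23/6) = 130*(539/6) = 35035/3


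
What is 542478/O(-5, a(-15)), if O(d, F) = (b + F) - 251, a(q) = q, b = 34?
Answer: -271239/116 ≈ -2338.3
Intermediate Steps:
O(d, F) = -217 + F (O(d, F) = (34 + F) - 251 = -217 + F)
542478/O(-5, a(-15)) = 542478/(-217 - 15) = 542478/(-232) = 542478*(-1/232) = -271239/116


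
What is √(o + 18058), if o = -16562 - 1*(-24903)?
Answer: √26399 ≈ 162.48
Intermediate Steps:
o = 8341 (o = -16562 + 24903 = 8341)
√(o + 18058) = √(8341 + 18058) = √26399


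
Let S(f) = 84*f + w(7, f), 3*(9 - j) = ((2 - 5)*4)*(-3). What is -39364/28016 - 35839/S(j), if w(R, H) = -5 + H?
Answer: 15528606/113815 ≈ 136.44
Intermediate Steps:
j = -3 (j = 9 - (2 - 5)*4*(-3)/3 = 9 - (-3*4)*(-3)/3 = 9 - (-4)*(-3) = 9 - 1/3*36 = 9 - 12 = -3)
S(f) = -5 + 85*f (S(f) = 84*f + (-5 + f) = -5 + 85*f)
-39364/28016 - 35839/S(j) = -39364/28016 - 35839/(-5 + 85*(-3)) = -39364*1/28016 - 35839/(-5 - 255) = -9841/7004 - 35839/(-260) = -9841/7004 - 35839*(-1/260) = -9841/7004 + 35839/260 = 15528606/113815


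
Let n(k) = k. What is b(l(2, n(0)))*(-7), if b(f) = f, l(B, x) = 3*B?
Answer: -42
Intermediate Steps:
b(l(2, n(0)))*(-7) = (3*2)*(-7) = 6*(-7) = -42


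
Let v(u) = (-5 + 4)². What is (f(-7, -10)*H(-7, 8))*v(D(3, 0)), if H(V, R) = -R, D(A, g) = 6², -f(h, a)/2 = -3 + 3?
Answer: 0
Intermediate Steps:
f(h, a) = 0 (f(h, a) = -2*(-3 + 3) = -2*0 = 0)
D(A, g) = 36
v(u) = 1 (v(u) = (-1)² = 1)
(f(-7, -10)*H(-7, 8))*v(D(3, 0)) = (0*(-1*8))*1 = (0*(-8))*1 = 0*1 = 0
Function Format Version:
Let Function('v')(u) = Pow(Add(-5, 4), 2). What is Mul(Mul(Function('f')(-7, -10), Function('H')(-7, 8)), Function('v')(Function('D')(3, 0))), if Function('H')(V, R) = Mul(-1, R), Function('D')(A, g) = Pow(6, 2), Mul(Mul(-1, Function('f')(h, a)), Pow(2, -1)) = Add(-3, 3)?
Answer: 0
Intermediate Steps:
Function('f')(h, a) = 0 (Function('f')(h, a) = Mul(-2, Add(-3, 3)) = Mul(-2, 0) = 0)
Function('D')(A, g) = 36
Function('v')(u) = 1 (Function('v')(u) = Pow(-1, 2) = 1)
Mul(Mul(Function('f')(-7, -10), Function('H')(-7, 8)), Function('v')(Function('D')(3, 0))) = Mul(Mul(0, Mul(-1, 8)), 1) = Mul(Mul(0, -8), 1) = Mul(0, 1) = 0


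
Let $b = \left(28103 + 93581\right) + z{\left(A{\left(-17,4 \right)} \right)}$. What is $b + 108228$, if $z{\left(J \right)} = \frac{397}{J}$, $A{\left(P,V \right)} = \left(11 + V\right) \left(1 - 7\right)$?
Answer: $\frac{20691683}{90} \approx 2.2991 \cdot 10^{5}$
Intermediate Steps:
$A{\left(P,V \right)} = -66 - 6 V$ ($A{\left(P,V \right)} = \left(11 + V\right) \left(-6\right) = -66 - 6 V$)
$b = \frac{10951163}{90}$ ($b = \left(28103 + 93581\right) + \frac{397}{-66 - 24} = 121684 + \frac{397}{-66 - 24} = 121684 + \frac{397}{-90} = 121684 + 397 \left(- \frac{1}{90}\right) = 121684 - \frac{397}{90} = \frac{10951163}{90} \approx 1.2168 \cdot 10^{5}$)
$b + 108228 = \frac{10951163}{90} + 108228 = \frac{20691683}{90}$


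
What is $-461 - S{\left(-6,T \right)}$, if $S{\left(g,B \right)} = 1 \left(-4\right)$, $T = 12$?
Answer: $-457$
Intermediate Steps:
$S{\left(g,B \right)} = -4$
$-461 - S{\left(-6,T \right)} = -461 - -4 = -461 + 4 = -457$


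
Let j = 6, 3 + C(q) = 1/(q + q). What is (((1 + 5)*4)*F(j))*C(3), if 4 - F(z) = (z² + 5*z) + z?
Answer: 4624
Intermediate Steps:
C(q) = -3 + 1/(2*q) (C(q) = -3 + 1/(q + q) = -3 + 1/(2*q))
F(z) = 4 - z² - 6*z (F(z) = 4 - ((z² + 5*z) + z) = 4 - (z² + 6*z) = 4 + (-z² - 6*z) = 4 - z² - 6*z)
(((1 + 5)*4)*F(j))*C(3) = (((1 + 5)*4)*(4 - 1*6² - 6*6))*(-3 + (½)/3) = ((6*4)*(4 - 1*36 - 36))*(-3 + (½)*(⅓)) = (24*(4 - 36 - 36))*(-3 + ⅙) = (24*(-68))*(-17/6) = -1632*(-17/6) = 4624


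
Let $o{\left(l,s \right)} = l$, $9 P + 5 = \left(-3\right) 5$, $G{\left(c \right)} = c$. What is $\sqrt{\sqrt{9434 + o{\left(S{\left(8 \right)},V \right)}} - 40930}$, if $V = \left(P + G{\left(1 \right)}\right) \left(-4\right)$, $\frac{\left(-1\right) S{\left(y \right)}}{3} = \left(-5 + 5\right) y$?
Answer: $\sqrt{-40930 + \sqrt{9434}} \approx 202.07 i$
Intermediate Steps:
$S{\left(y \right)} = 0$ ($S{\left(y \right)} = - 3 \left(-5 + 5\right) y = - 3 \cdot 0 y = \left(-3\right) 0 = 0$)
$P = - \frac{20}{9}$ ($P = - \frac{5}{9} + \frac{\left(-3\right) 5}{9} = - \frac{5}{9} + \frac{1}{9} \left(-15\right) = - \frac{5}{9} - \frac{5}{3} = - \frac{20}{9} \approx -2.2222$)
$V = \frac{44}{9}$ ($V = \left(- \frac{20}{9} + 1\right) \left(-4\right) = \left(- \frac{11}{9}\right) \left(-4\right) = \frac{44}{9} \approx 4.8889$)
$\sqrt{\sqrt{9434 + o{\left(S{\left(8 \right)},V \right)}} - 40930} = \sqrt{\sqrt{9434 + 0} - 40930} = \sqrt{\sqrt{9434} - 40930} = \sqrt{-40930 + \sqrt{9434}}$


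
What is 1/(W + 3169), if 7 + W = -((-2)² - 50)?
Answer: 1/3208 ≈ 0.00031172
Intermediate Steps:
W = 39 (W = -7 - ((-2)² - 50) = -7 - (4 - 50) = -7 - 1*(-46) = -7 + 46 = 39)
1/(W + 3169) = 1/(39 + 3169) = 1/3208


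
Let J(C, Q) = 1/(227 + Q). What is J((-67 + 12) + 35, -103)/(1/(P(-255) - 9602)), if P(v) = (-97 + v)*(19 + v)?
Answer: 1185/2 ≈ 592.50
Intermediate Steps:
J((-67 + 12) + 35, -103)/(1/(P(-255) - 9602)) = 1/((227 - 103)*(1/((-1843 + (-255)² - 78*(-255)) - 9602))) = 1/(124*(1/((-1843 + 65025 + 19890) - 9602))) = 1/(124*(1/(83072 - 9602))) = 1/(124*(1/73470)) = (1/124)*73470 = 1185/2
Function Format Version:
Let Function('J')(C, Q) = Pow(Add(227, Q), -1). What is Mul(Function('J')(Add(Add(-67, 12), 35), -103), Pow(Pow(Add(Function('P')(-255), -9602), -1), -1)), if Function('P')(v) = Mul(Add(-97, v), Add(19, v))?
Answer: Rational(1185, 2) ≈ 592.50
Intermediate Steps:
Mul(Function('J')(Add(Add(-67, 12), 35), -103), Pow(Pow(Add(Function('P')(-255), -9602), -1), -1)) = Mul(Pow(Add(227, -103), -1), Pow(Pow(Add(Add(-1843, Pow(-255, 2), Mul(-78, -255)), -9602), -1), -1)) = Mul(Pow(124, -1), Pow(Pow(Add(Add(-1843, 65025, 19890), -9602), -1), -1)) = Mul(Rational(1, 124), Pow(Pow(Add(83072, -9602), -1), -1)) = Mul(Rational(1, 124), Pow(Pow(73470, -1), -1)) = Mul(Rational(1, 124), Pow(Rational(1, 73470), -1)) = Mul(Rational(1, 124), 73470) = Rational(1185, 2)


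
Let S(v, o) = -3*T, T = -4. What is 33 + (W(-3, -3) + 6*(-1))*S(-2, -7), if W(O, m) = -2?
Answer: -63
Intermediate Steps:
S(v, o) = 12 (S(v, o) = -3*(-4) = 12)
33 + (W(-3, -3) + 6*(-1))*S(-2, -7) = 33 + (-2 + 6*(-1))*12 = 33 + (-2 - 6)*12 = 33 - 8*12 = 33 - 96 = -63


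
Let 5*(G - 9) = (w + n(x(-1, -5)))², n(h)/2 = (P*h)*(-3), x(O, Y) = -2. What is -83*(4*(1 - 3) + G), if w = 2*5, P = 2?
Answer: -96363/5 ≈ -19273.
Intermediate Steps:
w = 10
n(h) = -12*h (n(h) = 2*((2*h)*(-3)) = 2*(-6*h) = -12*h)
G = 1201/5 (G = 9 + (10 - 12*(-2))²/5 = 9 + (10 + 24)²/5 = 9 + (⅕)*34² = 9 + (⅕)*1156 = 9 + 1156/5 = 1201/5 ≈ 240.20)
-83*(4*(1 - 3) + G) = -83*(4*(1 - 3) + 1201/5) = -83*(4*(-2) + 1201/5) = -83*(-8 + 1201/5) = -83*1161/5 = -96363/5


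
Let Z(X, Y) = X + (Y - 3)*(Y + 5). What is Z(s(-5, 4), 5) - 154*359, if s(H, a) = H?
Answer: -55271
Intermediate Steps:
Z(X, Y) = X + (-3 + Y)*(5 + Y)
Z(s(-5, 4), 5) - 154*359 = (-15 - 5 + 5² + 2*5) - 154*359 = (-15 - 5 + 25 + 10) - 55286 = 15 - 55286 = -55271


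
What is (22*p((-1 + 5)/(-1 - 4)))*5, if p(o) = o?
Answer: -88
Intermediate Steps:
(22*p((-1 + 5)/(-1 - 4)))*5 = (22*((-1 + 5)/(-1 - 4)))*5 = (22*(4/(-5)))*5 = (22*(4*(-1/5)))*5 = (22*(-4/5))*5 = -88/5*5 = -88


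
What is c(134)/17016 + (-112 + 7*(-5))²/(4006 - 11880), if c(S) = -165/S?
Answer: -8212155151/2992308976 ≈ -2.7444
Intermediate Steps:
c(134)/17016 + (-112 + 7*(-5))²/(4006 - 11880) = -165/134/17016 + (-112 + 7*(-5))²/(4006 - 11880) = -165*1/134*(1/17016) + (-112 - 35)²/(-7874) = -165/134*1/17016 + (-147)²*(-1/7874) = -55/760048 + 21609*(-1/7874) = -55/760048 - 21609/7874 = -8212155151/2992308976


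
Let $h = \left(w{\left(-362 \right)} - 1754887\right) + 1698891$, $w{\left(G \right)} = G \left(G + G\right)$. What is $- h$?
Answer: $-206092$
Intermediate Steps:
$w{\left(G \right)} = 2 G^{2}$ ($w{\left(G \right)} = G 2 G = 2 G^{2}$)
$h = 206092$ ($h = \left(2 \left(-362\right)^{2} - 1754887\right) + 1698891 = \left(2 \cdot 131044 - 1754887\right) + 1698891 = \left(262088 - 1754887\right) + 1698891 = -1492799 + 1698891 = 206092$)
$- h = \left(-1\right) 206092 = -206092$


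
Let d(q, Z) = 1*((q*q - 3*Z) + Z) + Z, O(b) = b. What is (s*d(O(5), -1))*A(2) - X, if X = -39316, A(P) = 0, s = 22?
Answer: 39316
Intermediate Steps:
d(q, Z) = q**2 - Z (d(q, Z) = 1*((q**2 - 3*Z) + Z) + Z = 1*(q**2 - 2*Z) + Z = (q**2 - 2*Z) + Z = q**2 - Z)
(s*d(O(5), -1))*A(2) - X = (22*(5**2 - 1*(-1)))*0 - 1*(-39316) = (22*(25 + 1))*0 + 39316 = (22*26)*0 + 39316 = 572*0 + 39316 = 0 + 39316 = 39316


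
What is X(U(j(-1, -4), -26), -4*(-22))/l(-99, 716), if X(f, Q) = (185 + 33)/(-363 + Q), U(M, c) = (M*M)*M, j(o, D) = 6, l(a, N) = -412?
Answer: 109/56650 ≈ 0.0019241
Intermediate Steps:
U(M, c) = M³ (U(M, c) = M²*M = M³)
X(f, Q) = 218/(-363 + Q)
X(U(j(-1, -4), -26), -4*(-22))/l(-99, 716) = (218/(-363 - 4*(-22)))/(-412) = (218/(-363 + 88))*(-1/412) = (218/(-275))*(-1/412) = (218*(-1/275))*(-1/412) = -218/275*(-1/412) = 109/56650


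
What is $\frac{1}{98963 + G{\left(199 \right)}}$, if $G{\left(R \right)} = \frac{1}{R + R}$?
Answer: $\frac{398}{39387275} \approx 1.0105 \cdot 10^{-5}$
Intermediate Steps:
$G{\left(R \right)} = \frac{1}{2 R}$
$\frac{1}{98963 + G{\left(199 \right)}} = \frac{1}{98963 + \frac{1}{2 \cdot 199}} = \frac{1}{98963 + \frac{1}{2} \cdot \frac{1}{199}} = \frac{1}{98963 + \frac{1}{398}} = \frac{1}{\frac{39387275}{398}} = \frac{398}{39387275}$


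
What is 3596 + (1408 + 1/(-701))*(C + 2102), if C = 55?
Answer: 2131494895/701 ≈ 3.0406e+6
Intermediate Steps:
3596 + (1408 + 1/(-701))*(C + 2102) = 3596 + (1408 + 1/(-701))*(55 + 2102) = 3596 + (1408 - 1/701)*2157 = 3596 + (987007/701)*2157 = 3596 + 2128974099/701 = 2131494895/701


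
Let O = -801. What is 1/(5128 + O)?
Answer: 1/4327 ≈ 0.00023111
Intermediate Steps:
1/(5128 + O) = 1/(5128 - 801) = 1/4327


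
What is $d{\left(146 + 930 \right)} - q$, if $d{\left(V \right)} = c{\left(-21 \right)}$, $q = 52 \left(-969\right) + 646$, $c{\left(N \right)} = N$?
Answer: $49721$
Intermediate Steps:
$q = -49742$ ($q = -50388 + 646 = -49742$)
$d{\left(V \right)} = -21$
$d{\left(146 + 930 \right)} - q = -21 - -49742 = -21 + 49742 = 49721$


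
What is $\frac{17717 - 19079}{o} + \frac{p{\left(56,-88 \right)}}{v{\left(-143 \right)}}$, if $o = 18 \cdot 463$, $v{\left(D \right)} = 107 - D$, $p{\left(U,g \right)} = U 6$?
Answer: $\frac{204977}{173625} \approx 1.1806$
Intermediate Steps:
$p{\left(U,g \right)} = 6 U$
$o = 8334$
$\frac{17717 - 19079}{o} + \frac{p{\left(56,-88 \right)}}{v{\left(-143 \right)}} = \frac{17717 - 19079}{8334} + \frac{6 \cdot 56}{107 - -143} = \left(17717 - 19079\right) \frac{1}{8334} + \frac{336}{107 + 143} = \left(-1362\right) \frac{1}{8334} + \frac{336}{250} = - \frac{227}{1389} + 336 \cdot \frac{1}{250} = - \frac{227}{1389} + \frac{168}{125} = \frac{204977}{173625}$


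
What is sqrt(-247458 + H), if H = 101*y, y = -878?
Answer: 2*I*sqrt(84034) ≈ 579.77*I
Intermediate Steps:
H = -88678 (H = 101*(-878) = -88678)
sqrt(-247458 + H) = sqrt(-247458 - 88678) = sqrt(-336136) = 2*I*sqrt(84034)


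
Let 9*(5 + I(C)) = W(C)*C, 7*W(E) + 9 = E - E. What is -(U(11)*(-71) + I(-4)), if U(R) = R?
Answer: 5498/7 ≈ 785.43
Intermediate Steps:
W(E) = -9/7 (W(E) = -9/7 + (E - E)/7 = -9/7 + (⅐)*0 = -9/7 + 0 = -9/7)
I(C) = -5 - C/7 (I(C) = -5 + (-9*C/7)/9 = -5 - C/7)
-(U(11)*(-71) + I(-4)) = -(11*(-71) + (-5 - ⅐*(-4))) = -(-781 + (-5 + 4/7)) = -(-781 - 31/7) = -1*(-5498/7) = 5498/7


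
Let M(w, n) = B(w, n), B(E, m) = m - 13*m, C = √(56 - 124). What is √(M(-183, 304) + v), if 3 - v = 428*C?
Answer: √(-3645 - 856*I*√17) ≈ 26.727 - 66.025*I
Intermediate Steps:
C = 2*I*√17 (C = √(-68) = 2*I*√17 ≈ 8.2462*I)
B(E, m) = -12*m
M(w, n) = -12*n
v = 3 - 856*I*√17 (v = 3 - 428*2*I*√17 = 3 - 856*I*√17 ≈ 3.0 - 3529.4*I)
√(M(-183, 304) + v) = √(-12*304 + (3 - 856*I*√17)) = √(-3648 + (3 - 856*I*√17)) = √(-3645 - 856*I*√17)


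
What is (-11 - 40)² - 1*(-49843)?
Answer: 52444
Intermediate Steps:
(-11 - 40)² - 1*(-49843) = (-51)² + 49843 = 2601 + 49843 = 52444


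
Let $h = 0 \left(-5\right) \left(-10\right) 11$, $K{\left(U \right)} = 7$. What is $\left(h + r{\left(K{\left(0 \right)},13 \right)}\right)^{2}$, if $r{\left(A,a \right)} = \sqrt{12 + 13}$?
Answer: $25$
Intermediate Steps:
$r{\left(A,a \right)} = 5$ ($r{\left(A,a \right)} = \sqrt{25} = 5$)
$h = 0$ ($h = 0 \left(-10\right) 11 = 0 \cdot 11 = 0$)
$\left(h + r{\left(K{\left(0 \right)},13 \right)}\right)^{2} = \left(0 + 5\right)^{2} = 5^{2} = 25$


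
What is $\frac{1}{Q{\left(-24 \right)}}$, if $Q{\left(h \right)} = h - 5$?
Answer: $- \frac{1}{29} \approx -0.034483$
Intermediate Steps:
$Q{\left(h \right)} = -5 + h$
$\frac{1}{Q{\left(-24 \right)}} = \frac{1}{-5 - 24} = \frac{1}{-29} = - \frac{1}{29}$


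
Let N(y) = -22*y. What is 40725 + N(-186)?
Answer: 44817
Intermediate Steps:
40725 + N(-186) = 40725 - 22*(-186) = 40725 + 4092 = 44817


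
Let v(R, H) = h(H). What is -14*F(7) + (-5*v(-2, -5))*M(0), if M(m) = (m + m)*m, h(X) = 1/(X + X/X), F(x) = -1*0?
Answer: 0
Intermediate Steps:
F(x) = 0
h(X) = 1/(1 + X) (h(X) = 1/(X + 1) = 1/(1 + X))
v(R, H) = 1/(1 + H)
M(m) = 2*m² (M(m) = (2*m)*m = 2*m²)
-14*F(7) + (-5*v(-2, -5))*M(0) = -14*0 + (-5/(1 - 5))*(2*0²) = 0 + (-5/(-4))*(2*0) = 0 - 5*(-¼)*0 = 0 + (5/4)*0 = 0 + 0 = 0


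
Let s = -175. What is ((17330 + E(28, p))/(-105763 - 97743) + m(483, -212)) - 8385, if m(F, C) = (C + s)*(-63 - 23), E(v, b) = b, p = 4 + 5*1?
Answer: 5066671543/203506 ≈ 24897.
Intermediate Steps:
p = 9 (p = 4 + 5 = 9)
m(F, C) = 15050 - 86*C (m(F, C) = (C - 175)*(-63 - 23) = (-175 + C)*(-86) = 15050 - 86*C)
((17330 + E(28, p))/(-105763 - 97743) + m(483, -212)) - 8385 = ((17330 + 9)/(-105763 - 97743) + (15050 - 86*(-212))) - 8385 = (17339/(-203506) + (15050 + 18232)) - 8385 = (17339*(-1/203506) + 33282) - 8385 = (-17339/203506 + 33282) - 8385 = 6773069353/203506 - 8385 = 5066671543/203506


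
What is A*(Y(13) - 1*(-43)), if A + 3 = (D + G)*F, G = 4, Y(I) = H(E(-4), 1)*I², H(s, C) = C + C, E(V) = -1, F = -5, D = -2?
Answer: -4953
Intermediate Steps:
H(s, C) = 2*C
Y(I) = 2*I² (Y(I) = (2*1)*I² = 2*I²)
A = -13 (A = -3 + (-2 + 4)*(-5) = -3 + 2*(-5) = -3 - 10 = -13)
A*(Y(13) - 1*(-43)) = -13*(2*13² - 1*(-43)) = -13*(2*169 + 43) = -13*(338 + 43) = -13*381 = -4953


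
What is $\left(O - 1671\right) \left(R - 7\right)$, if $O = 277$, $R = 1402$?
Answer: $-1944630$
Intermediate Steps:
$\left(O - 1671\right) \left(R - 7\right) = \left(277 - 1671\right) \left(1402 - 7\right) = \left(-1394\right) 1395 = -1944630$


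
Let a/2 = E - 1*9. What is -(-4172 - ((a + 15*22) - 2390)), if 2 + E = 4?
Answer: 2098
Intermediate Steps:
E = 2 (E = -2 + 4 = 2)
a = -14 (a = 2*(2 - 1*9) = 2*(2 - 9) = 2*(-7) = -14)
-(-4172 - ((a + 15*22) - 2390)) = -(-4172 - ((-14 + 15*22) - 2390)) = -(-4172 - ((-14 + 330) - 2390)) = -(-4172 - (316 - 2390)) = -(-4172 - 1*(-2074)) = -(-4172 + 2074) = -1*(-2098) = 2098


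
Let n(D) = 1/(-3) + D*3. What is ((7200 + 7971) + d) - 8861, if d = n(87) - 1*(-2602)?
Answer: 27518/3 ≈ 9172.7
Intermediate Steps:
n(D) = -⅓ + 3*D (n(D) = 1*(-⅓) + 3*D = -⅓ + 3*D)
d = 8588/3 (d = (-⅓ + 3*87) - 1*(-2602) = (-⅓ + 261) + 2602 = 782/3 + 2602 = 8588/3 ≈ 2862.7)
((7200 + 7971) + d) - 8861 = ((7200 + 7971) + 8588/3) - 8861 = (15171 + 8588/3) - 8861 = 54101/3 - 8861 = 27518/3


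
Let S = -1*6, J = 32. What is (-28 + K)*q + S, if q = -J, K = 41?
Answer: -422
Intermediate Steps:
q = -32 (q = -1*32 = -32)
S = -6
(-28 + K)*q + S = (-28 + 41)*(-32) - 6 = 13*(-32) - 6 = -416 - 6 = -422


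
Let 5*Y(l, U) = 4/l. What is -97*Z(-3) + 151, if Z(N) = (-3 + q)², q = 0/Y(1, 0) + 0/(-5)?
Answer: -722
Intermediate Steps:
Y(l, U) = 4/(5*l) (Y(l, U) = (4/l)/5 = 4/(5*l))
q = 0 (q = 0/(((⅘)/1)) + 0/(-5) = 0/(((⅘)*1)) + 0*(-⅕) = 0/(⅘) + 0 = 0*(5/4) + 0 = 0 + 0 = 0)
Z(N) = 9 (Z(N) = (-3 + 0)² = (-3)² = 9)
-97*Z(-3) + 151 = -97*9 + 151 = -873 + 151 = -722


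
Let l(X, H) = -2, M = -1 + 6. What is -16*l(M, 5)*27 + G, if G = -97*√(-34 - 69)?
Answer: 864 - 97*I*√103 ≈ 864.0 - 984.44*I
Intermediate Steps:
M = 5
G = -97*I*√103 ≈ -984.44*I
-16*l(M, 5)*27 + G = -16*(-2)*27 - 97*I*√103 = 32*27 - 97*I*√103 = 864 - 97*I*√103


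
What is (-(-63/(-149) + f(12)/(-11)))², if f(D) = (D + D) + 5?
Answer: 13162384/2686321 ≈ 4.8998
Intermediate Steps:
f(D) = 5 + 2*D (f(D) = 2*D + 5 = 5 + 2*D)
(-(-63/(-149) + f(12)/(-11)))² = (-(-63/(-149) + (5 + 2*12)/(-11)))² = (-(-63*(-1/149) + (5 + 24)*(-1/11)))² = (-(63/149 + 29*(-1/11)))² = (-(63/149 - 29/11))² = (-1*(-3628/1639))² = (3628/1639)² = 13162384/2686321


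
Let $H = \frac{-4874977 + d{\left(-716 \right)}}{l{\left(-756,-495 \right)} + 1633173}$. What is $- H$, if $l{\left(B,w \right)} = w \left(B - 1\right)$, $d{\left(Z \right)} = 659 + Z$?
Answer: $\frac{2437517}{1003944} \approx 2.4279$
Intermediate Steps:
$l{\left(B,w \right)} = w \left(-1 + B\right)$
$H = - \frac{2437517}{1003944}$ ($H = \frac{-4874977 + \left(659 - 716\right)}{- 495 \left(-1 - 756\right) + 1633173} = \frac{-4874977 - 57}{\left(-495\right) \left(-757\right) + 1633173} = - \frac{4875034}{374715 + 1633173} = - \frac{4875034}{2007888} = \left(-4875034\right) \frac{1}{2007888} = - \frac{2437517}{1003944} \approx -2.4279$)
$- H = \left(-1\right) \left(- \frac{2437517}{1003944}\right) = \frac{2437517}{1003944}$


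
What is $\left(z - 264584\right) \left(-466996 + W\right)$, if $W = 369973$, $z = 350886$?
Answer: $-8373278946$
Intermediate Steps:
$\left(z - 264584\right) \left(-466996 + W\right) = \left(350886 - 264584\right) \left(-466996 + 369973\right) = 86302 \left(-97023\right) = -8373278946$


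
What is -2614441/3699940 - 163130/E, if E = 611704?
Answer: -68838600927/70727128055 ≈ -0.97330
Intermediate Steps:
-2614441/3699940 - 163130/E = -2614441/3699940 - 163130/611704 = -2614441*1/3699940 - 163130*1/611704 = -2614441/3699940 - 81565/305852 = -68838600927/70727128055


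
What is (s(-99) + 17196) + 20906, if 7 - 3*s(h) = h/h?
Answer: 38104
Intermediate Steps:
s(h) = 2 (s(h) = 7/3 - h/(3*h) = 7/3 - 1/3*1 = 7/3 - 1/3 = 2)
(s(-99) + 17196) + 20906 = (2 + 17196) + 20906 = 17198 + 20906 = 38104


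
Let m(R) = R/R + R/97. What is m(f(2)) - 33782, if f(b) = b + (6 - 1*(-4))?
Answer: -3276745/97 ≈ -33781.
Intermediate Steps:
f(b) = 10 + b (f(b) = b + (6 + 4) = b + 10 = 10 + b)
m(R) = 1 + R/97 (m(R) = 1 + R*(1/97) = 1 + R/97)
m(f(2)) - 33782 = (1 + (10 + 2)/97) - 33782 = (1 + (1/97)*12) - 33782 = (1 + 12/97) - 33782 = 109/97 - 33782 = -3276745/97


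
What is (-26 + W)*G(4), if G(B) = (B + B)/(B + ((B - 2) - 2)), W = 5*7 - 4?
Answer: 10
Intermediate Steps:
W = 31 (W = 35 - 4 = 31)
G(B) = 2*B/(-4 + 2*B) (G(B) = (2*B)/(B + ((-2 + B) - 2)) = (2*B)/(B + (-4 + B)) = (2*B)/(-4 + 2*B) = 2*B/(-4 + 2*B))
(-26 + W)*G(4) = (-26 + 31)*(4/(-2 + 4)) = 5*(4/2) = 5*(4*(½)) = 5*2 = 10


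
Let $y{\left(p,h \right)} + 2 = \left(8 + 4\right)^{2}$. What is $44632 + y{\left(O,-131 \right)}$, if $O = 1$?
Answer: $44774$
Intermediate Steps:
$y{\left(p,h \right)} = 142$ ($y{\left(p,h \right)} = -2 + \left(8 + 4\right)^{2} = -2 + 12^{2} = -2 + 144 = 142$)
$44632 + y{\left(O,-131 \right)} = 44632 + 142 = 44774$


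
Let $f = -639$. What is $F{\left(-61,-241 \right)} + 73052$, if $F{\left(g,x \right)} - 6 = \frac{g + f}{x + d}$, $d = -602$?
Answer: $\frac{61588594}{843} \approx 73059.0$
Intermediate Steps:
$F{\left(g,x \right)} = 6 + \frac{-639 + g}{-602 + x}$ ($F{\left(g,x \right)} = 6 + \frac{g - 639}{x - 602} = 6 + \frac{-639 + g}{-602 + x}$)
$F{\left(-61,-241 \right)} + 73052 = \frac{-4251 - 61 + 6 \left(-241\right)}{-602 - 241} + 73052 = \frac{-4251 - 61 - 1446}{-843} + 73052 = \left(- \frac{1}{843}\right) \left(-5758\right) + 73052 = \frac{5758}{843} + 73052 = \frac{61588594}{843}$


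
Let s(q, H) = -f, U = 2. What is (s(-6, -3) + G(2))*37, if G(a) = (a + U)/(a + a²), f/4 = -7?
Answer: 3182/3 ≈ 1060.7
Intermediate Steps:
f = -28 (f = 4*(-7) = -28)
G(a) = (2 + a)/(a + a²) (G(a) = (a + 2)/(a + a²) = (2 + a)/(a + a²))
s(q, H) = 28 (s(q, H) = -1*(-28) = 28)
(s(-6, -3) + G(2))*37 = (28 + (2 + 2)/(2*(1 + 2)))*37 = (28 + (½)*4/3)*37 = (28 + (½)*(⅓)*4)*37 = (28 + ⅔)*37 = (86/3)*37 = 3182/3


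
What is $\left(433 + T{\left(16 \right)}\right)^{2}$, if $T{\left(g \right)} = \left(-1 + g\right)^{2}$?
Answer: $432964$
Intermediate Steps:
$\left(433 + T{\left(16 \right)}\right)^{2} = \left(433 + \left(-1 + 16\right)^{2}\right)^{2} = \left(433 + 15^{2}\right)^{2} = \left(433 + 225\right)^{2} = 658^{2} = 432964$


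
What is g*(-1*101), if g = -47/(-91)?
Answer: -4747/91 ≈ -52.165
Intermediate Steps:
g = 47/91 (g = -47*(-1/91) = 47/91 ≈ 0.51648)
g*(-1*101) = 47*(-1*101)/91 = (47/91)*(-101) = -4747/91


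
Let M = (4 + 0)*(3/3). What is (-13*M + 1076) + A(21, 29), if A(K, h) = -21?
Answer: 1003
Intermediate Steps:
M = 4 (M = 4*(3*(⅓)) = 4*1 = 4)
(-13*M + 1076) + A(21, 29) = (-13*4 + 1076) - 21 = (-52 + 1076) - 21 = 1024 - 21 = 1003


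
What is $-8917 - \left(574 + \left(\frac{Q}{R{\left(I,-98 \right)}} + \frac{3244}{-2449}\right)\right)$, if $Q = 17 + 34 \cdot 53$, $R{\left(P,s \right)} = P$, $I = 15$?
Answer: $- \frac{353057956}{36735} \approx -9610.9$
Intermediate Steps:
$Q = 1819$ ($Q = 17 + 1802 = 1819$)
$-8917 - \left(574 + \left(\frac{Q}{R{\left(I,-98 \right)}} + \frac{3244}{-2449}\right)\right) = -8917 - \left(574 + \left(\frac{1819}{15} + \frac{3244}{-2449}\right)\right) = -8917 - \left(574 + \left(1819 \cdot \frac{1}{15} + 3244 \left(- \frac{1}{2449}\right)\right)\right) = -8917 - \left(574 + \left(\frac{1819}{15} - \frac{3244}{2449}\right)\right) = -8917 - \left(574 + \frac{4406071}{36735}\right) = -8917 - \frac{25491961}{36735} = - \frac{353057956}{36735}$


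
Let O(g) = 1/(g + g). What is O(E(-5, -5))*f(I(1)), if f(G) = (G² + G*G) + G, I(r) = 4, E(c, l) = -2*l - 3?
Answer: 18/7 ≈ 2.5714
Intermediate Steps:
E(c, l) = -3 - 2*l
O(g) = 1/(2*g)
f(G) = G + 2*G² (f(G) = (G² + G²) + G = 2*G² + G = G + 2*G²)
O(E(-5, -5))*f(I(1)) = (1/(2*(-3 - 2*(-5))))*(4*(1 + 2*4)) = (1/(2*(-3 + 10)))*(4*(1 + 8)) = ((½)/7)*(4*9) = ((½)*(⅐))*36 = (1/14)*36 = 18/7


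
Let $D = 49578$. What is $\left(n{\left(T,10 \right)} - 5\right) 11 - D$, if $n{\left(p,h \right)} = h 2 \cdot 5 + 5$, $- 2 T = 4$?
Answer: $-48478$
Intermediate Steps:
$T = -2$ ($T = \left(- \frac{1}{2}\right) 4 = -2$)
$n{\left(p,h \right)} = 5 + 10 h$ ($n{\left(p,h \right)} = h 10 + 5 = 10 h + 5 = 5 + 10 h$)
$\left(n{\left(T,10 \right)} - 5\right) 11 - D = \left(\left(5 + 10 \cdot 10\right) - 5\right) 11 - 49578 = \left(\left(5 + 100\right) - 5\right) 11 - 49578 = \left(105 - 5\right) 11 - 49578 = 100 \cdot 11 - 49578 = 1100 - 49578 = -48478$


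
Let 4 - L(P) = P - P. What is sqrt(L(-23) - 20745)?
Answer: I*sqrt(20741) ≈ 144.02*I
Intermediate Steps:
L(P) = 4 (L(P) = 4 - (P - P) = 4 - 1*0 = 4 + 0 = 4)
sqrt(L(-23) - 20745) = sqrt(4 - 20745) = sqrt(-20741) = I*sqrt(20741)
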